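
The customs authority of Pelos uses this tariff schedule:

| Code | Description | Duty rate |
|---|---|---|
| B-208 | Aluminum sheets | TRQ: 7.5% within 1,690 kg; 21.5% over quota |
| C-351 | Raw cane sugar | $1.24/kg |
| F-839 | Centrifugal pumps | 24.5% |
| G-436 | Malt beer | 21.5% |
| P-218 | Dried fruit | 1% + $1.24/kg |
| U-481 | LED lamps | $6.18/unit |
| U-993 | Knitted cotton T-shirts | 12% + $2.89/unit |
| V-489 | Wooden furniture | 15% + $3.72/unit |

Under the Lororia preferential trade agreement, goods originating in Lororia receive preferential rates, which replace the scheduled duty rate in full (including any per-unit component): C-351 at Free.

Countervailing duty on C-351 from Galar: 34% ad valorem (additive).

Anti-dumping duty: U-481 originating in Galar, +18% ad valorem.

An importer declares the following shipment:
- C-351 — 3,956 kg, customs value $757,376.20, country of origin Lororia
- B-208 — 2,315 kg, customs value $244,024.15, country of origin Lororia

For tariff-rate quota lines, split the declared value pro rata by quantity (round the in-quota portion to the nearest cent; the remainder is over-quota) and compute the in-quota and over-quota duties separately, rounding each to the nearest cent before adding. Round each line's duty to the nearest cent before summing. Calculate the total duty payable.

$27,525.19

Line 1 (C-351, Lororia, 3,956 kg, $757,376.20):
Base rate for C-351 is $1.24/kg.
Origin Lororia qualifies under the Pelos–Lororia agreement and C-351 is covered: preferential rate Free applies instead.
The additional-duty order on C-351 targets Galar, not Lororia; it does not apply.
Duty = $757,376.20 × 0% = $0.00.
Line 2 (B-208, Lororia, 2,315 kg, $244,024.15):
Code B-208 is under a tariff-rate quota (threshold 1,690 kg). In-quota: 1,690 kg at 7.5%; over-quota: 625 kg at 21.5%.
Pro-rata value split: in-quota = $244,024.15 × 1,690/2,315 = $178,142.90; over-quota = $244,024.15 − $178,142.90 = $65,881.25.
In-quota duty = $178,142.90 × 7.5% = $13,360.72. Over-quota duty = $65,881.25 × 21.5% = $14,164.47.
Line duty = $13,360.72 + $14,164.47 = $27,525.19.
Total = $0.00 + $27,525.19 = $27,525.19.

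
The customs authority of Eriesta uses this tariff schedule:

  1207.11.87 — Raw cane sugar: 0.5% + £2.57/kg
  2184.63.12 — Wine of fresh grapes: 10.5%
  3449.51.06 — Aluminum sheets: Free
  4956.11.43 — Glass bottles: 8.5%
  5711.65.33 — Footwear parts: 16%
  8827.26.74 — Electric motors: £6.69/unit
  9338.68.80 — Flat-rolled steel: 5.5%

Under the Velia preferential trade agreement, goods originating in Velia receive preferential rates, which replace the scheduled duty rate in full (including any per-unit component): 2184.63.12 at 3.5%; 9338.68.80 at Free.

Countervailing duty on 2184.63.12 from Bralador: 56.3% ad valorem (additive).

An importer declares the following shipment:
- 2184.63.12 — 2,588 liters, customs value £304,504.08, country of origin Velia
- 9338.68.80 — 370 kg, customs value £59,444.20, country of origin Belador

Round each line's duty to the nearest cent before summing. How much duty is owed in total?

Line 1 (2184.63.12, Velia, 2,588 liters, £304,504.08):
Base rate for 2184.63.12 is 10.5%.
Origin Velia qualifies under the Eriesta–Velia agreement and 2184.63.12 is covered: preferential rate 3.5% applies instead.
The additional-duty order on 2184.63.12 targets Bralador, not Velia; it does not apply.
Duty = £304,504.08 × 3.5% = £10,657.64.
Line 2 (9338.68.80, Belador, 370 kg, £59,444.20):
Base rate for 9338.68.80 is 5.5%.
9338.68.80 has an FTA preferential rate, but origin Belador is not Velia; base rate stands.
Duty = £59,444.20 × 5.5% = £3,269.43.
Total = £10,657.64 + £3,269.43 = £13,927.07.

£13,927.07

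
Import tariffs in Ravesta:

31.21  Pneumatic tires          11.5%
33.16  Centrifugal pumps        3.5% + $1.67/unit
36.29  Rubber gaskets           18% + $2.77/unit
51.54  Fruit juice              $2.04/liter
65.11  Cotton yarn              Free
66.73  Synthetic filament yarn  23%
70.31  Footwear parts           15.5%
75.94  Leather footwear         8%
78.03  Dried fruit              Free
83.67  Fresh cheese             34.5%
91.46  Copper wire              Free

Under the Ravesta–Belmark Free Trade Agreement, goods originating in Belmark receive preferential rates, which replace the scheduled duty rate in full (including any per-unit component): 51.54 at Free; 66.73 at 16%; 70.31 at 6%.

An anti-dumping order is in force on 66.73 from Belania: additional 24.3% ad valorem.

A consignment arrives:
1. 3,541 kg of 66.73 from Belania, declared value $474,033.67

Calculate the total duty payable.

$224,217.93

Line 1 (66.73, Belania, 3,541 kg, $474,033.67):
Base rate for 66.73 is 23%.
66.73 has an FTA preferential rate, but origin Belania is not Belmark; base rate stands.
Additional duty on 66.73 from Belania: +24.3%. Applied ad valorem rate: 23% + 24.3% = 47.3%.
Duty = $474,033.67 × 47.3% = $224,217.93.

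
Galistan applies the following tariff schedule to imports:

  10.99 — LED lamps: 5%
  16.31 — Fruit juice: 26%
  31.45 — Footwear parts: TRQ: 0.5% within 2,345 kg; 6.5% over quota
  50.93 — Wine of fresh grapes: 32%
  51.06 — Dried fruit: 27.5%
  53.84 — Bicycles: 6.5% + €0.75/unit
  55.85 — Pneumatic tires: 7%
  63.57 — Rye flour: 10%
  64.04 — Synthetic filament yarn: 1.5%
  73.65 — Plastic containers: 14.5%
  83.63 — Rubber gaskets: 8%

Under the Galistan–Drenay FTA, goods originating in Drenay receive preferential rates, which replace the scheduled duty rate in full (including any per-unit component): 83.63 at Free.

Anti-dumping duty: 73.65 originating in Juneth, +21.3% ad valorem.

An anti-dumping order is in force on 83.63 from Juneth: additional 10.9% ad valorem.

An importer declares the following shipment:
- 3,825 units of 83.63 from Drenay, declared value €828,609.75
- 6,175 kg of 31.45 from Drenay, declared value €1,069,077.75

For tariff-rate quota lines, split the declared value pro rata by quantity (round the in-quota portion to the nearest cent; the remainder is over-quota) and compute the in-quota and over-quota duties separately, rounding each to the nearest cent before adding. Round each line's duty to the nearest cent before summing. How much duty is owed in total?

Line 1 (83.63, Drenay, 3,825 units, €828,609.75):
Base rate for 83.63 is 8%.
Origin Drenay qualifies under the Galistan–Drenay agreement and 83.63 is covered: preferential rate Free applies instead.
The additional-duty order on 83.63 targets Juneth, not Drenay; it does not apply.
Duty = €828,609.75 × 0% = €0.00.
Line 2 (31.45, Drenay, 6,175 kg, €1,069,077.75):
Code 31.45 is under a tariff-rate quota (threshold 2,345 kg). In-quota: 2,345 kg at 0.5%; over-quota: 3,830 kg at 6.5%.
Pro-rata value split: in-quota = €1,069,077.75 × 2,345/6,175 = €405,989.85; over-quota = €1,069,077.75 − €405,989.85 = €663,087.90.
In-quota duty = €405,989.85 × 0.5% = €2,029.95. Over-quota duty = €663,087.90 × 6.5% = €43,100.71.
Line duty = €2,029.95 + €43,100.71 = €45,130.66.
Total = €0.00 + €45,130.66 = €45,130.66.

€45,130.66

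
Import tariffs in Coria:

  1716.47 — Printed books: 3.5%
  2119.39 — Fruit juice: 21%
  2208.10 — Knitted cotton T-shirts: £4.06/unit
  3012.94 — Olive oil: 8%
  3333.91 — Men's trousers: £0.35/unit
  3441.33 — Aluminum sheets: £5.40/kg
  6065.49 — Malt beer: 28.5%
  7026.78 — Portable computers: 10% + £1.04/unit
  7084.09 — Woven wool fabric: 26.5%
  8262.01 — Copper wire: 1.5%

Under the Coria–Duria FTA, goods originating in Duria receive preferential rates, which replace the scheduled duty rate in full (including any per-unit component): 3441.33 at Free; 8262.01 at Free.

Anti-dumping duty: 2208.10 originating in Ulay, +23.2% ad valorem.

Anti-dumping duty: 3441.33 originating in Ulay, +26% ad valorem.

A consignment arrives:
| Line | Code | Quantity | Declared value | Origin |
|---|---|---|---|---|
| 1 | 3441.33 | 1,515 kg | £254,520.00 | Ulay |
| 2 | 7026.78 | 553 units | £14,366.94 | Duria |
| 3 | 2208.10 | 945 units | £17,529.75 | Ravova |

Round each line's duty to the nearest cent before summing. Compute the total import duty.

Line 1 (3441.33, Ulay, 1,515 kg, £254,520.00):
Base rate for 3441.33 is £5.40/kg.
3441.33 has an FTA preferential rate, but origin Ulay is not Duria; base rate stands.
Additional duty on 3441.33 from Ulay: +26% ad valorem. Applied ad valorem rate = 26%.
Duty = £254,520.00 × 26% + 1,515 × £5.40 = £74,356.20.
Line 2 (7026.78, Duria, 553 units, £14,366.94):
Base rate for 7026.78 is 10% + £1.04/unit.
Origin Duria is the FTA partner but 7026.78 is not on the preference list; base rate stands.
Duty = £14,366.94 × 10% + 553 × £1.04 = £2,011.81.
Line 3 (2208.10, Ravova, 945 units, £17,529.75):
Base rate for 2208.10 is £4.06/unit.
The additional-duty order on 2208.10 targets Ulay, not Ravova; it does not apply.
Duty = 945 × £4.06 = £3,836.70.
Total = £74,356.20 + £2,011.81 + £3,836.70 = £80,204.71.

£80,204.71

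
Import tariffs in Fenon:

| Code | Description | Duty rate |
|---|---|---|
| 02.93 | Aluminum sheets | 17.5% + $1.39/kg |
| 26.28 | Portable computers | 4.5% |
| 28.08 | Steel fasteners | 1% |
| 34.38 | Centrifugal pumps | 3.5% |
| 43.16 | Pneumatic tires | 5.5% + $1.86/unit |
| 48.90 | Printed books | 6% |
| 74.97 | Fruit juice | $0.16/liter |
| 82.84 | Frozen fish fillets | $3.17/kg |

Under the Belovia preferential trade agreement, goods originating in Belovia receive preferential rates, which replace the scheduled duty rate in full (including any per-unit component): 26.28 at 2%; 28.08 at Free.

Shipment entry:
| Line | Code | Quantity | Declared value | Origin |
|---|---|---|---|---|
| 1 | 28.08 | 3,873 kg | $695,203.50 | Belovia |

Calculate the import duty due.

$0.00

Line 1 (28.08, Belovia, 3,873 kg, $695,203.50):
Base rate for 28.08 is 1%.
Origin Belovia qualifies under the Fenon–Belovia agreement and 28.08 is covered: preferential rate Free applies instead.
Duty = $695,203.50 × 0% = $0.00.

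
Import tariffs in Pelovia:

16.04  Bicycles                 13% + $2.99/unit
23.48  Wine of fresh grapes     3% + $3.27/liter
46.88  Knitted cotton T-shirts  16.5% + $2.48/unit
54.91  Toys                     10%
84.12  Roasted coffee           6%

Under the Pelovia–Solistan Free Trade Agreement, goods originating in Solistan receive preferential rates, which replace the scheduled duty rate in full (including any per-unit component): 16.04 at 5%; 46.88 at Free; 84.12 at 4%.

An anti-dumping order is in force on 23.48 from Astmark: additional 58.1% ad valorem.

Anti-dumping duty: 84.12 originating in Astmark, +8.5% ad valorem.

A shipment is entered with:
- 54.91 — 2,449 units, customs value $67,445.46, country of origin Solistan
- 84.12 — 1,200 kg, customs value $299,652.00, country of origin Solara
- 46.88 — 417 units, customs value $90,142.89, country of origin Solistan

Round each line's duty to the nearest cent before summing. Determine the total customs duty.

$24,723.67

Line 1 (54.91, Solistan, 2,449 units, $67,445.46):
Base rate for 54.91 is 10%.
Origin Solistan is the FTA partner but 54.91 is not on the preference list; base rate stands.
Duty = $67,445.46 × 10% = $6,744.55.
Line 2 (84.12, Solara, 1,200 kg, $299,652.00):
Base rate for 84.12 is 6%.
84.12 has an FTA preferential rate, but origin Solara is not Solistan; base rate stands.
The additional-duty order on 84.12 targets Astmark, not Solara; it does not apply.
Duty = $299,652.00 × 6% = $17,979.12.
Line 3 (46.88, Solistan, 417 units, $90,142.89):
Base rate for 46.88 is 16.5% + $2.48/unit.
Origin Solistan qualifies under the Pelovia–Solistan agreement and 46.88 is covered: preferential rate Free applies instead.
Duty = $90,142.89 × 0% = $0.00.
Total = $6,744.55 + $17,979.12 + $0.00 = $24,723.67.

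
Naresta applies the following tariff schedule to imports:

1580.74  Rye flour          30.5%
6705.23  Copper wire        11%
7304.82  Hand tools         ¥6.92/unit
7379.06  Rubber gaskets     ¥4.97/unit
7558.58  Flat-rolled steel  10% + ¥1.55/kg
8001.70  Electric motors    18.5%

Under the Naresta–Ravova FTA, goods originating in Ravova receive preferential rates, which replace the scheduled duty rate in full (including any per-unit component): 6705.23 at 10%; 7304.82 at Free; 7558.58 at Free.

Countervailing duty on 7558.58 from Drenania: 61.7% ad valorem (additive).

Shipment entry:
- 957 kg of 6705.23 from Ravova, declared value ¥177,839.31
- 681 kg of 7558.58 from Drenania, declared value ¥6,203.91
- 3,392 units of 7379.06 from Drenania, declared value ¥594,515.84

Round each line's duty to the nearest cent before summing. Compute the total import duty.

¥40,145.92

Line 1 (6705.23, Ravova, 957 kg, ¥177,839.31):
Base rate for 6705.23 is 11%.
Origin Ravova qualifies under the Naresta–Ravova agreement and 6705.23 is covered: preferential rate 10% applies instead.
Duty = ¥177,839.31 × 10% = ¥17,783.93.
Line 2 (7558.58, Drenania, 681 kg, ¥6,203.91):
Base rate for 7558.58 is 10% + ¥1.55/kg.
7558.58 has an FTA preferential rate, but origin Drenania is not Ravova; base rate stands.
Additional duty on 7558.58 from Drenania: +61.7%. Applied ad valorem rate: 10% + 61.7% = 71.7%.
Duty = ¥6,203.91 × 71.7% + 681 × ¥1.55 = ¥5,503.75.
Line 3 (7379.06, Drenania, 3,392 units, ¥594,515.84):
Base rate for 7379.06 is ¥4.97/unit.
Duty = 3,392 × ¥4.97 = ¥16,858.24.
Total = ¥17,783.93 + ¥5,503.75 + ¥16,858.24 = ¥40,145.92.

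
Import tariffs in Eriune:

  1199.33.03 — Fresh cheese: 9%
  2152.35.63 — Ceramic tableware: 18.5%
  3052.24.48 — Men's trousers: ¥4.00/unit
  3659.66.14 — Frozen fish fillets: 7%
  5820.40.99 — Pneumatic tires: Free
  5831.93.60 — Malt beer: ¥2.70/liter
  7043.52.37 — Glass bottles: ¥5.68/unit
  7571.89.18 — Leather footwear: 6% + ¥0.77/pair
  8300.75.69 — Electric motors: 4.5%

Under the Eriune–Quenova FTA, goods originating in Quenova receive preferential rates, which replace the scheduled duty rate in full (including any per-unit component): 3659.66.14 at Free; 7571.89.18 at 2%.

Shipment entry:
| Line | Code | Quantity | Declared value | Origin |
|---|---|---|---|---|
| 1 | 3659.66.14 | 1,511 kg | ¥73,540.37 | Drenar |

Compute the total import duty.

Line 1 (3659.66.14, Drenar, 1,511 kg, ¥73,540.37):
Base rate for 3659.66.14 is 7%.
3659.66.14 has an FTA preferential rate, but origin Drenar is not Quenova; base rate stands.
Duty = ¥73,540.37 × 7% = ¥5,147.83.

¥5,147.83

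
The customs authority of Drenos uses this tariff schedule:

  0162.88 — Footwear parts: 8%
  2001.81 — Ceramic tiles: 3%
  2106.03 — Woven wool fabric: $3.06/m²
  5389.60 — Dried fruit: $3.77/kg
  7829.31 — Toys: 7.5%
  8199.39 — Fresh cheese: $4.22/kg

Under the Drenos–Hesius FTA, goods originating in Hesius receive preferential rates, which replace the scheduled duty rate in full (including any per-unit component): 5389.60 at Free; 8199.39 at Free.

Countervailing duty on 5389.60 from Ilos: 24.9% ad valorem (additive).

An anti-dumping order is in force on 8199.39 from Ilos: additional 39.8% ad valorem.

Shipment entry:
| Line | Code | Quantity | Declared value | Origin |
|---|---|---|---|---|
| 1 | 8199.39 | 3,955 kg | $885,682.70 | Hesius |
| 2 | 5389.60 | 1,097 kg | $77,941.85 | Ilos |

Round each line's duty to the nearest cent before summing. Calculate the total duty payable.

Line 1 (8199.39, Hesius, 3,955 kg, $885,682.70):
Base rate for 8199.39 is $4.22/kg.
Origin Hesius qualifies under the Drenos–Hesius agreement and 8199.39 is covered: preferential rate Free applies instead.
The additional-duty order on 8199.39 targets Ilos, not Hesius; it does not apply.
Duty = $885,682.70 × 0% = $0.00.
Line 2 (5389.60, Ilos, 1,097 kg, $77,941.85):
Base rate for 5389.60 is $3.77/kg.
5389.60 has an FTA preferential rate, but origin Ilos is not Hesius; base rate stands.
Additional duty on 5389.60 from Ilos: +24.9% ad valorem. Applied ad valorem rate = 24.9%.
Duty = $77,941.85 × 24.9% + 1,097 × $3.77 = $23,543.21.
Total = $0.00 + $23,543.21 = $23,543.21.

$23,543.21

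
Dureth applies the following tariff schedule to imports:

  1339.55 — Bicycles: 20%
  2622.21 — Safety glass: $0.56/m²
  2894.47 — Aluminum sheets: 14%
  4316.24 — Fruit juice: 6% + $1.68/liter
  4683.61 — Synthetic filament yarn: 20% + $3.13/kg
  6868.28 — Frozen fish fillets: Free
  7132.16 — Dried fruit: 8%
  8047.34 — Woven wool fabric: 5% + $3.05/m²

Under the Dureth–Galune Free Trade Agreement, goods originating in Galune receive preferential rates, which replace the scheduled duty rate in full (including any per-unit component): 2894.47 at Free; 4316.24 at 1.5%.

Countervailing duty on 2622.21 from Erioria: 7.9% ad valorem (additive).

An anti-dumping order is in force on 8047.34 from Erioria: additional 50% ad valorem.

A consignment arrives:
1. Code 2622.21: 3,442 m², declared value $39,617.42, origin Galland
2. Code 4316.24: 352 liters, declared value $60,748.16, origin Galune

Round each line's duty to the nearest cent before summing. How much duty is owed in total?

$2,838.74

Line 1 (2622.21, Galland, 3,442 m², $39,617.42):
Base rate for 2622.21 is $0.56/m².
The additional-duty order on 2622.21 targets Erioria, not Galland; it does not apply.
Duty = 3,442 × $0.56 = $1,927.52.
Line 2 (4316.24, Galune, 352 liters, $60,748.16):
Base rate for 4316.24 is 6% + $1.68/liter.
Origin Galune qualifies under the Dureth–Galune agreement and 4316.24 is covered: preferential rate 1.5% applies instead.
Duty = $60,748.16 × 1.5% = $911.22.
Total = $1,927.52 + $911.22 = $2,838.74.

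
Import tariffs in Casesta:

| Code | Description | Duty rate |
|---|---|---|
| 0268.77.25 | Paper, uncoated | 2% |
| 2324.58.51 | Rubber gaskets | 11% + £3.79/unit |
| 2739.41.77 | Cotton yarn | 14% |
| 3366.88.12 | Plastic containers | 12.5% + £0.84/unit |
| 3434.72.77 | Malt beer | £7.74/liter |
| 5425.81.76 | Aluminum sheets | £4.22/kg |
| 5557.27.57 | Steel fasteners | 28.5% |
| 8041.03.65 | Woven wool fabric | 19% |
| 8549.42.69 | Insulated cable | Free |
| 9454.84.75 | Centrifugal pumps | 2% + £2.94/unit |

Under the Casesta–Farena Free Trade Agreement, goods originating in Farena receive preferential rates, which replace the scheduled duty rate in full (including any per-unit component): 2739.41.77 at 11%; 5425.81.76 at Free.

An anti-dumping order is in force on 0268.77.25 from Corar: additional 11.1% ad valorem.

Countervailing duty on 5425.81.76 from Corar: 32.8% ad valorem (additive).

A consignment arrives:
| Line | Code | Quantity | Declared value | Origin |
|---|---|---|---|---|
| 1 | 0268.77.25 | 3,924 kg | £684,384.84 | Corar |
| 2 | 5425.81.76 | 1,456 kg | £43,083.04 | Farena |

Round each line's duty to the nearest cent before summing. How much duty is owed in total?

Line 1 (0268.77.25, Corar, 3,924 kg, £684,384.84):
Base rate for 0268.77.25 is 2%.
Additional duty on 0268.77.25 from Corar: +11.1%. Applied ad valorem rate: 2% + 11.1% = 13.1%.
Duty = £684,384.84 × 13.1% = £89,654.41.
Line 2 (5425.81.76, Farena, 1,456 kg, £43,083.04):
Base rate for 5425.81.76 is £4.22/kg.
Origin Farena qualifies under the Casesta–Farena agreement and 5425.81.76 is covered: preferential rate Free applies instead.
The additional-duty order on 5425.81.76 targets Corar, not Farena; it does not apply.
Duty = £43,083.04 × 0% = £0.00.
Total = £89,654.41 + £0.00 = £89,654.41.

£89,654.41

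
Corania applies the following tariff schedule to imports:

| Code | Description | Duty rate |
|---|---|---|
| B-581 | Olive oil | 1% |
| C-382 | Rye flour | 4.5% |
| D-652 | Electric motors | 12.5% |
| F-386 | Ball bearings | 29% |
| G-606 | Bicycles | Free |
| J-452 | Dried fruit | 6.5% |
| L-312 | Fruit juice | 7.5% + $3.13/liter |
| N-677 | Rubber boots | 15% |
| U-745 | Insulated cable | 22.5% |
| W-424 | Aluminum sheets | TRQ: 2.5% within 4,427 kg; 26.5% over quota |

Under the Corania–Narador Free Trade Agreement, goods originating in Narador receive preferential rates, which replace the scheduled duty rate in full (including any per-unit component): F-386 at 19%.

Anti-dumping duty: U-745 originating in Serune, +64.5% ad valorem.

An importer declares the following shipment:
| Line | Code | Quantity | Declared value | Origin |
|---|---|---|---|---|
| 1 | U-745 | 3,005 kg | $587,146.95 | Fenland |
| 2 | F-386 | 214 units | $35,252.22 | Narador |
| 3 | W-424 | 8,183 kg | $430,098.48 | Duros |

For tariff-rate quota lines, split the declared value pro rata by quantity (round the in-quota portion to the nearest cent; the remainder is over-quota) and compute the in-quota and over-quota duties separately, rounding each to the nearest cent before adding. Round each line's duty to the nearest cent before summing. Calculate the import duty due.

Line 1 (U-745, Fenland, 3,005 kg, $587,146.95):
Base rate for U-745 is 22.5%.
The additional-duty order on U-745 targets Serune, not Fenland; it does not apply.
Duty = $587,146.95 × 22.5% = $132,108.06.
Line 2 (F-386, Narador, 214 units, $35,252.22):
Base rate for F-386 is 29%.
Origin Narador qualifies under the Corania–Narador agreement and F-386 is covered: preferential rate 19% applies instead.
Duty = $35,252.22 × 19% = $6,697.92.
Line 3 (W-424, Duros, 8,183 kg, $430,098.48):
Code W-424 is under a tariff-rate quota (threshold 4,427 kg). In-quota: 4,427 kg at 2.5%; over-quota: 3,756 kg at 26.5%.
Pro-rata value split: in-quota = $430,098.48 × 4,427/8,183 = $232,683.12; over-quota = $430,098.48 − $232,683.12 = $197,415.36.
In-quota duty = $232,683.12 × 2.5% = $5,817.08. Over-quota duty = $197,415.36 × 26.5% = $52,315.07.
Line duty = $5,817.08 + $52,315.07 = $58,132.15.
Total = $132,108.06 + $6,697.92 + $58,132.15 = $196,938.13.

$196,938.13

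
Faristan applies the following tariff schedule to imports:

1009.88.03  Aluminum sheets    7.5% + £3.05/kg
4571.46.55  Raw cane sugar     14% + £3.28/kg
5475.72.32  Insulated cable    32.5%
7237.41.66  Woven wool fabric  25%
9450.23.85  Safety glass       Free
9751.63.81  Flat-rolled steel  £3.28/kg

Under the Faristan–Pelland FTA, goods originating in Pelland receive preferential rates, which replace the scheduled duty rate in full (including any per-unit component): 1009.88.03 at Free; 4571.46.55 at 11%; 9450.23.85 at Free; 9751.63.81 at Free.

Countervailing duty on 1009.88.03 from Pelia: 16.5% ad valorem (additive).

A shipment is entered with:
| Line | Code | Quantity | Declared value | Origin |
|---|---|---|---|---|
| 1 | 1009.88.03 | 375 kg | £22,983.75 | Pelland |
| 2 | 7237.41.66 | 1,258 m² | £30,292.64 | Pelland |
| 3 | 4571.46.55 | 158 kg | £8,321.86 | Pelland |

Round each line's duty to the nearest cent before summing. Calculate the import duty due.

Line 1 (1009.88.03, Pelland, 375 kg, £22,983.75):
Base rate for 1009.88.03 is 7.5% + £3.05/kg.
Origin Pelland qualifies under the Faristan–Pelland agreement and 1009.88.03 is covered: preferential rate Free applies instead.
The additional-duty order on 1009.88.03 targets Pelia, not Pelland; it does not apply.
Duty = £22,983.75 × 0% = £0.00.
Line 2 (7237.41.66, Pelland, 1,258 m², £30,292.64):
Base rate for 7237.41.66 is 25%.
Origin Pelland is the FTA partner but 7237.41.66 is not on the preference list; base rate stands.
Duty = £30,292.64 × 25% = £7,573.16.
Line 3 (4571.46.55, Pelland, 158 kg, £8,321.86):
Base rate for 4571.46.55 is 14% + £3.28/kg.
Origin Pelland qualifies under the Faristan–Pelland agreement and 4571.46.55 is covered: preferential rate 11% applies instead.
Duty = £8,321.86 × 11% = £915.40.
Total = £0.00 + £7,573.16 + £915.40 = £8,488.56.

£8,488.56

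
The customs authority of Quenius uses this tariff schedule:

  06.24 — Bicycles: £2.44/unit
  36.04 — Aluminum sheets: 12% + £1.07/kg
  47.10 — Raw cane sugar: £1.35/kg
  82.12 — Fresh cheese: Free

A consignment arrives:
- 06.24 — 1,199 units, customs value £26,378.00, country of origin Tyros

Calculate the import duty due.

£2,925.56

Line 1 (06.24, Tyros, 1,199 units, £26,378.00):
Base rate for 06.24 is £2.44/unit.
Duty = 1,199 × £2.44 = £2,925.56.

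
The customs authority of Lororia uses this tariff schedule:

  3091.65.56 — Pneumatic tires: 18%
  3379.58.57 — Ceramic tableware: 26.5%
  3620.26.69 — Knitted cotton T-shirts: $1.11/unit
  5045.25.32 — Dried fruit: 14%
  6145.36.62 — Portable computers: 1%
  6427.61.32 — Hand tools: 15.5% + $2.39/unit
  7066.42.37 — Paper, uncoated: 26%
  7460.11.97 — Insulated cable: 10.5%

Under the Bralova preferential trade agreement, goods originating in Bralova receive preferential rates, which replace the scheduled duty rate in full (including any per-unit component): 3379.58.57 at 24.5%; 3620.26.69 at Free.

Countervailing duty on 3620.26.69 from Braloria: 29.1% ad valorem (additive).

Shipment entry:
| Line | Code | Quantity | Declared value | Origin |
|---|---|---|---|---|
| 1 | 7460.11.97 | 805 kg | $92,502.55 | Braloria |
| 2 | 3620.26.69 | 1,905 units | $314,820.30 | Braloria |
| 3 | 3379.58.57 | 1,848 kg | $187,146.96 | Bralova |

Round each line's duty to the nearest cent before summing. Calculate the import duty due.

Line 1 (7460.11.97, Braloria, 805 kg, $92,502.55):
Base rate for 7460.11.97 is 10.5%.
Duty = $92,502.55 × 10.5% = $9,712.77.
Line 2 (3620.26.69, Braloria, 1,905 units, $314,820.30):
Base rate for 3620.26.69 is $1.11/unit.
3620.26.69 has an FTA preferential rate, but origin Braloria is not Bralova; base rate stands.
Additional duty on 3620.26.69 from Braloria: +29.1% ad valorem. Applied ad valorem rate = 29.1%.
Duty = $314,820.30 × 29.1% + 1,905 × $1.11 = $93,727.26.
Line 3 (3379.58.57, Bralova, 1,848 kg, $187,146.96):
Base rate for 3379.58.57 is 26.5%.
Origin Bralova qualifies under the Lororia–Bralova agreement and 3379.58.57 is covered: preferential rate 24.5% applies instead.
Duty = $187,146.96 × 24.5% = $45,851.01.
Total = $9,712.77 + $93,727.26 + $45,851.01 = $149,291.04.

$149,291.04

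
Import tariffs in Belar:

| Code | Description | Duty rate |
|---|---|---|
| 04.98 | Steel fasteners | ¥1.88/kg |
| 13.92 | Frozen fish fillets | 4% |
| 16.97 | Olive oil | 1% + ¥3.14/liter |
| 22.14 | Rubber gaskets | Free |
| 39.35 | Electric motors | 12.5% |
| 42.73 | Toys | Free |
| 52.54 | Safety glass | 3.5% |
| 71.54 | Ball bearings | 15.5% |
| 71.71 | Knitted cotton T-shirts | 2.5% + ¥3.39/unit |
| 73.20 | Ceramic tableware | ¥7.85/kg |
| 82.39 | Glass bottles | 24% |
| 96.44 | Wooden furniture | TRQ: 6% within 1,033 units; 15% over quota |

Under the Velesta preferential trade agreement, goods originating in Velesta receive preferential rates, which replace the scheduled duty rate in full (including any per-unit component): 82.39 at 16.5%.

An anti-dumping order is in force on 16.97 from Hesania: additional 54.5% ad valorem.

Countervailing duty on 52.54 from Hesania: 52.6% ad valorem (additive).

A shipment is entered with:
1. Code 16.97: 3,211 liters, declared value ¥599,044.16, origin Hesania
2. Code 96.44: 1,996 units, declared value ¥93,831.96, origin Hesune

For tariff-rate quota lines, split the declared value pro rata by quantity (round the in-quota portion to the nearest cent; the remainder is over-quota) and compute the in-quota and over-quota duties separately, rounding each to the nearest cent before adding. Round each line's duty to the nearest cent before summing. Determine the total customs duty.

¥352,256.32

Line 1 (16.97, Hesania, 3,211 liters, ¥599,044.16):
Base rate for 16.97 is 1% + ¥3.14/liter.
Additional duty on 16.97 from Hesania: +54.5%. Applied ad valorem rate: 1% + 54.5% = 55.5%.
Duty = ¥599,044.16 × 55.5% + 3,211 × ¥3.14 = ¥342,552.05.
Line 2 (96.44, Hesune, 1,996 units, ¥93,831.96):
Code 96.44 is under a tariff-rate quota (threshold 1,033 units). In-quota: 1,033 units at 6%; over-quota: 963 units at 15%.
Pro-rata value split: in-quota = ¥93,831.96 × 1,033/1,996 = ¥48,561.33; over-quota = ¥93,831.96 − ¥48,561.33 = ¥45,270.63.
In-quota duty = ¥48,561.33 × 6% = ¥2,913.68. Over-quota duty = ¥45,270.63 × 15% = ¥6,790.59.
Line duty = ¥2,913.68 + ¥6,790.59 = ¥9,704.27.
Total = ¥342,552.05 + ¥9,704.27 = ¥352,256.32.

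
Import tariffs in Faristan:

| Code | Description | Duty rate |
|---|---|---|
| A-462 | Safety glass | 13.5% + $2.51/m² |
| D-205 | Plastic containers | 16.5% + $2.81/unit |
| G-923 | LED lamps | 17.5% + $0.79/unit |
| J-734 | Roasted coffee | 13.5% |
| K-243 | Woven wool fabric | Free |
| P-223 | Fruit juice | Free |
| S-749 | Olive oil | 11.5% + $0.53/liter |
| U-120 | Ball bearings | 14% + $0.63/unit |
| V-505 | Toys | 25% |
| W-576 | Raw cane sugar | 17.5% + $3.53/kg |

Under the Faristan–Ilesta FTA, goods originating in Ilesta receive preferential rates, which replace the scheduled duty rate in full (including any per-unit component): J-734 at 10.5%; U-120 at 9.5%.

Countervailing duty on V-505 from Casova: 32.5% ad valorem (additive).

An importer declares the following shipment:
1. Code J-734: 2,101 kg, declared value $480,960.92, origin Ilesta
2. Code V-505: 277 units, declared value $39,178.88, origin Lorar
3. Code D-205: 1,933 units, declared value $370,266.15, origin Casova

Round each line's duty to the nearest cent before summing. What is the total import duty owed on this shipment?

$126,821.26

Line 1 (J-734, Ilesta, 2,101 kg, $480,960.92):
Base rate for J-734 is 13.5%.
Origin Ilesta qualifies under the Faristan–Ilesta agreement and J-734 is covered: preferential rate 10.5% applies instead.
Duty = $480,960.92 × 10.5% = $50,500.90.
Line 2 (V-505, Lorar, 277 units, $39,178.88):
Base rate for V-505 is 25%.
The additional-duty order on V-505 targets Casova, not Lorar; it does not apply.
Duty = $39,178.88 × 25% = $9,794.72.
Line 3 (D-205, Casova, 1,933 units, $370,266.15):
Base rate for D-205 is 16.5% + $2.81/unit.
Duty = $370,266.15 × 16.5% + 1,933 × $2.81 = $66,525.64.
Total = $50,500.90 + $9,794.72 + $66,525.64 = $126,821.26.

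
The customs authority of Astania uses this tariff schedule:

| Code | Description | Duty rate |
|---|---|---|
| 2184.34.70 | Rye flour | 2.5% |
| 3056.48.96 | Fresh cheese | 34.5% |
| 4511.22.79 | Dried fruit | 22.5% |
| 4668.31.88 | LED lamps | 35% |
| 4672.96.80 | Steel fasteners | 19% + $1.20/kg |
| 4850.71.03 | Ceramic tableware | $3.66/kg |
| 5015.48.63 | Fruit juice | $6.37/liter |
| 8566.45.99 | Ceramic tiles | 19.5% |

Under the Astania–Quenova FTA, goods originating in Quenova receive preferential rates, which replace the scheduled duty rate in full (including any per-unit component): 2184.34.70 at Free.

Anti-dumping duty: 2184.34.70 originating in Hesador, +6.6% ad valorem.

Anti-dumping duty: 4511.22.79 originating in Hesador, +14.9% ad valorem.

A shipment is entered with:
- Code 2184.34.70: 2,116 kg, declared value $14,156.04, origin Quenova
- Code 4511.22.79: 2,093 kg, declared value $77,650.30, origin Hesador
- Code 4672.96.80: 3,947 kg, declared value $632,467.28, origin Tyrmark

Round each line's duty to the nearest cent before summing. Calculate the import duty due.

Line 1 (2184.34.70, Quenova, 2,116 kg, $14,156.04):
Base rate for 2184.34.70 is 2.5%.
Origin Quenova qualifies under the Astania–Quenova agreement and 2184.34.70 is covered: preferential rate Free applies instead.
The additional-duty order on 2184.34.70 targets Hesador, not Quenova; it does not apply.
Duty = $14,156.04 × 0% = $0.00.
Line 2 (4511.22.79, Hesador, 2,093 kg, $77,650.30):
Base rate for 4511.22.79 is 22.5%.
Additional duty on 4511.22.79 from Hesador: +14.9%. Applied ad valorem rate: 22.5% + 14.9% = 37.4%.
Duty = $77,650.30 × 37.4% = $29,041.21.
Line 3 (4672.96.80, Tyrmark, 3,947 kg, $632,467.28):
Base rate for 4672.96.80 is 19% + $1.20/kg.
Duty = $632,467.28 × 19% + 3,947 × $1.20 = $124,905.18.
Total = $0.00 + $29,041.21 + $124,905.18 = $153,946.39.

$153,946.39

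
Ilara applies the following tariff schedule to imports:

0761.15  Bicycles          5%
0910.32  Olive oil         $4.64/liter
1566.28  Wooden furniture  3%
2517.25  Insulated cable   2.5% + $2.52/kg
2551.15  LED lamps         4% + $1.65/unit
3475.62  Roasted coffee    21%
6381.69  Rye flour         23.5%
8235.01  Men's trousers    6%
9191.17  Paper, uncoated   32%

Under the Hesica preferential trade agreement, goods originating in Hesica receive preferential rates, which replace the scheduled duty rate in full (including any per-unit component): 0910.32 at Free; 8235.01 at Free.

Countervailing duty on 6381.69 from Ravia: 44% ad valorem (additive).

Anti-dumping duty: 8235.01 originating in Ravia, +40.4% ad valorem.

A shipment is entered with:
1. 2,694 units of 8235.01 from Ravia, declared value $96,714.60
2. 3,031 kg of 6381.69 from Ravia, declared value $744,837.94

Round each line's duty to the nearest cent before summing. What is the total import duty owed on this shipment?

Line 1 (8235.01, Ravia, 2,694 units, $96,714.60):
Base rate for 8235.01 is 6%.
8235.01 has an FTA preferential rate, but origin Ravia is not Hesica; base rate stands.
Additional duty on 8235.01 from Ravia: +40.4%. Applied ad valorem rate: 6% + 40.4% = 46.4%.
Duty = $96,714.60 × 46.4% = $44,875.57.
Line 2 (6381.69, Ravia, 3,031 kg, $744,837.94):
Base rate for 6381.69 is 23.5%.
Additional duty on 6381.69 from Ravia: +44%. Applied ad valorem rate: 23.5% + 44% = 67.5%.
Duty = $744,837.94 × 67.5% = $502,765.61.
Total = $44,875.57 + $502,765.61 = $547,641.18.

$547,641.18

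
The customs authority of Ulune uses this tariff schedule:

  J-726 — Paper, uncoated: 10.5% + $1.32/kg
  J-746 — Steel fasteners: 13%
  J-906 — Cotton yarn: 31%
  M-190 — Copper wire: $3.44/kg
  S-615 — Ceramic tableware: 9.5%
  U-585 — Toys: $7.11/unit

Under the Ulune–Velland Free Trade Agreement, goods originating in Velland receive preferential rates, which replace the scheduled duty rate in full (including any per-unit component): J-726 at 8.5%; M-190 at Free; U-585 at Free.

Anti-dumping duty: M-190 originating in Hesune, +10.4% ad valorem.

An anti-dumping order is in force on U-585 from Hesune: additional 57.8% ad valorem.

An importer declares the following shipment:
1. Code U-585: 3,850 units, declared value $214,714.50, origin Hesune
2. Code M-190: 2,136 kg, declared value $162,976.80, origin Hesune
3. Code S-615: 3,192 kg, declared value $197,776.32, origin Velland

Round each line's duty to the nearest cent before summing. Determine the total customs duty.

$194,564.66

Line 1 (U-585, Hesune, 3,850 units, $214,714.50):
Base rate for U-585 is $7.11/unit.
U-585 has an FTA preferential rate, but origin Hesune is not Velland; base rate stands.
Additional duty on U-585 from Hesune: +57.8% ad valorem. Applied ad valorem rate = 57.8%.
Duty = $214,714.50 × 57.8% + 3,850 × $7.11 = $151,478.48.
Line 2 (M-190, Hesune, 2,136 kg, $162,976.80):
Base rate for M-190 is $3.44/kg.
M-190 has an FTA preferential rate, but origin Hesune is not Velland; base rate stands.
Additional duty on M-190 from Hesune: +10.4% ad valorem. Applied ad valorem rate = 10.4%.
Duty = $162,976.80 × 10.4% + 2,136 × $3.44 = $24,297.43.
Line 3 (S-615, Velland, 3,192 kg, $197,776.32):
Base rate for S-615 is 9.5%.
Origin Velland is the FTA partner but S-615 is not on the preference list; base rate stands.
Duty = $197,776.32 × 9.5% = $18,788.75.
Total = $151,478.48 + $24,297.43 + $18,788.75 = $194,564.66.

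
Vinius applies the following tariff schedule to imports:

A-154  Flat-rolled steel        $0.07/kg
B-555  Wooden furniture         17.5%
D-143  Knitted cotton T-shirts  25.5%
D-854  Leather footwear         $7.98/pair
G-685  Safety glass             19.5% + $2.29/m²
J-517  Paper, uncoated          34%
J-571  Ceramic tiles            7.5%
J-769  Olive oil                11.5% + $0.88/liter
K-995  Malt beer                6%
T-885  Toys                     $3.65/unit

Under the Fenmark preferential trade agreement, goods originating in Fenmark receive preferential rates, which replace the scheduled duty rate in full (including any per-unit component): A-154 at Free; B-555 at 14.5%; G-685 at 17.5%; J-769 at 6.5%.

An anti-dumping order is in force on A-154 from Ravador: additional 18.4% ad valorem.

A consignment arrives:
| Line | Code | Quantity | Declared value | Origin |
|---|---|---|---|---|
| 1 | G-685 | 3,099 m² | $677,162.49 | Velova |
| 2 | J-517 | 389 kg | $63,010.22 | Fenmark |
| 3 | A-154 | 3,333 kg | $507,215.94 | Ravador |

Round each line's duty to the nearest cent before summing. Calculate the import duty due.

Line 1 (G-685, Velova, 3,099 m², $677,162.49):
Base rate for G-685 is 19.5% + $2.29/m².
G-685 has an FTA preferential rate, but origin Velova is not Fenmark; base rate stands.
Duty = $677,162.49 × 19.5% + 3,099 × $2.29 = $139,143.40.
Line 2 (J-517, Fenmark, 389 kg, $63,010.22):
Base rate for J-517 is 34%.
Origin Fenmark is the FTA partner but J-517 is not on the preference list; base rate stands.
Duty = $63,010.22 × 34% = $21,423.47.
Line 3 (A-154, Ravador, 3,333 kg, $507,215.94):
Base rate for A-154 is $0.07/kg.
A-154 has an FTA preferential rate, but origin Ravador is not Fenmark; base rate stands.
Additional duty on A-154 from Ravador: +18.4% ad valorem. Applied ad valorem rate = 18.4%.
Duty = $507,215.94 × 18.4% + 3,333 × $0.07 = $93,561.04.
Total = $139,143.40 + $21,423.47 + $93,561.04 = $254,127.91.

$254,127.91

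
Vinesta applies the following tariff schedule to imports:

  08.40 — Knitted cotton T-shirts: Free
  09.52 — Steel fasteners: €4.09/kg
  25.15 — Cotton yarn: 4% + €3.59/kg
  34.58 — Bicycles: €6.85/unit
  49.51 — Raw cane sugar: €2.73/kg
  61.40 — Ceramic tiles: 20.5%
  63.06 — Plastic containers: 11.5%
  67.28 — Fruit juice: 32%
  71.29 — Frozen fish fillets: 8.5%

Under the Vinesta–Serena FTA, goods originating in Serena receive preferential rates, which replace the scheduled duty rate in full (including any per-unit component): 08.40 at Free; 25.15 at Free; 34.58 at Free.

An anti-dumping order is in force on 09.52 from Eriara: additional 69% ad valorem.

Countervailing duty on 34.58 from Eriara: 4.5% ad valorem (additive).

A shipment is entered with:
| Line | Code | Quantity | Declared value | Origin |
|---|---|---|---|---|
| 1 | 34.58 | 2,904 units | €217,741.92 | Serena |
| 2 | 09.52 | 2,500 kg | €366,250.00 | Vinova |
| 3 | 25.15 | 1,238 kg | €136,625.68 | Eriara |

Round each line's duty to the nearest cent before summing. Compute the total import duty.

Line 1 (34.58, Serena, 2,904 units, €217,741.92):
Base rate for 34.58 is €6.85/unit.
Origin Serena qualifies under the Vinesta–Serena agreement and 34.58 is covered: preferential rate Free applies instead.
The additional-duty order on 34.58 targets Eriara, not Serena; it does not apply.
Duty = €217,741.92 × 0% = €0.00.
Line 2 (09.52, Vinova, 2,500 kg, €366,250.00):
Base rate for 09.52 is €4.09/kg.
The additional-duty order on 09.52 targets Eriara, not Vinova; it does not apply.
Duty = 2,500 × €4.09 = €10,225.00.
Line 3 (25.15, Eriara, 1,238 kg, €136,625.68):
Base rate for 25.15 is 4% + €3.59/kg.
25.15 has an FTA preferential rate, but origin Eriara is not Serena; base rate stands.
Duty = €136,625.68 × 4% + 1,238 × €3.59 = €9,909.45.
Total = €0.00 + €10,225.00 + €9,909.45 = €20,134.45.

€20,134.45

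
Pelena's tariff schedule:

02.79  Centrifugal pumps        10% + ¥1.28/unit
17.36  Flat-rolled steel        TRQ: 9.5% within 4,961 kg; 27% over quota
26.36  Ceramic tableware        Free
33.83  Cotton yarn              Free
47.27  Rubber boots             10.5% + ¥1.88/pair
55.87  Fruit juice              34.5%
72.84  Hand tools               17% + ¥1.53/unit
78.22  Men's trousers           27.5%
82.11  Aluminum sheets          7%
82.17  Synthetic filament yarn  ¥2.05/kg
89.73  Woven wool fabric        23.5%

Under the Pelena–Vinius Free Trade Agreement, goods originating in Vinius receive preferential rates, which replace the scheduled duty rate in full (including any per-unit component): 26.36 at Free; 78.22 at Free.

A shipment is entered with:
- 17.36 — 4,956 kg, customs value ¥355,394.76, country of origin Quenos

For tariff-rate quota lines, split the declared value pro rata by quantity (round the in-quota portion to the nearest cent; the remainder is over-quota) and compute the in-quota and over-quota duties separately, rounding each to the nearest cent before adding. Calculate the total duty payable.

Line 1 (17.36, Quenos, 4,956 kg, ¥355,394.76):
Code 17.36 is under a tariff-rate quota (threshold 4,961 kg). Quantity 4,956 kg is within the quota, so the in-quota rate 9.5% applies to the full value.
Duty = ¥355,394.76 × 9.5% = ¥33,762.50.

¥33,762.50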